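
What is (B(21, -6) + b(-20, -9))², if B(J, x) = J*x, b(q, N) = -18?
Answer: 20736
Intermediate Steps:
(B(21, -6) + b(-20, -9))² = (21*(-6) - 18)² = (-126 - 18)² = (-144)² = 20736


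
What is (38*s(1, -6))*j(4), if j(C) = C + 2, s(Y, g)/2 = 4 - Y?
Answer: 1368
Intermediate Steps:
s(Y, g) = 8 - 2*Y (s(Y, g) = 2*(4 - Y) = 8 - 2*Y)
j(C) = 2 + C
(38*s(1, -6))*j(4) = (38*(8 - 2*1))*(2 + 4) = (38*(8 - 2))*6 = (38*6)*6 = 228*6 = 1368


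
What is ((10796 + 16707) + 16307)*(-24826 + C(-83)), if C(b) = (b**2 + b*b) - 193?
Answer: -492468210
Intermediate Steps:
C(b) = -193 + 2*b**2 (C(b) = (b**2 + b**2) - 193 = 2*b**2 - 193 = -193 + 2*b**2)
((10796 + 16707) + 16307)*(-24826 + C(-83)) = ((10796 + 16707) + 16307)*(-24826 + (-193 + 2*(-83)**2)) = (27503 + 16307)*(-24826 + (-193 + 2*6889)) = 43810*(-24826 + (-193 + 13778)) = 43810*(-24826 + 13585) = 43810*(-11241) = -492468210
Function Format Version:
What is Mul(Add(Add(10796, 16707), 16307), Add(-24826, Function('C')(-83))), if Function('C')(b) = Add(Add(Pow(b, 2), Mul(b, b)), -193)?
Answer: -492468210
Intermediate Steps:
Function('C')(b) = Add(-193, Mul(2, Pow(b, 2))) (Function('C')(b) = Add(Add(Pow(b, 2), Pow(b, 2)), -193) = Add(Mul(2, Pow(b, 2)), -193) = Add(-193, Mul(2, Pow(b, 2))))
Mul(Add(Add(10796, 16707), 16307), Add(-24826, Function('C')(-83))) = Mul(Add(Add(10796, 16707), 16307), Add(-24826, Add(-193, Mul(2, Pow(-83, 2))))) = Mul(Add(27503, 16307), Add(-24826, Add(-193, Mul(2, 6889)))) = Mul(43810, Add(-24826, Add(-193, 13778))) = Mul(43810, Add(-24826, 13585)) = Mul(43810, -11241) = -492468210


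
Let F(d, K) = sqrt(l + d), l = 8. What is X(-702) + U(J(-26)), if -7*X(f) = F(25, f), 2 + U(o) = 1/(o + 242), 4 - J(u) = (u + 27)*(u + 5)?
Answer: -533/267 - sqrt(33)/7 ≈ -2.8169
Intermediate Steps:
F(d, K) = sqrt(8 + d)
J(u) = 4 - (5 + u)*(27 + u) (J(u) = 4 - (u + 27)*(u + 5) = 4 - (27 + u)*(5 + u) = 4 - (5 + u)*(27 + u))
U(o) = -2 + 1/(242 + o) (U(o) = -2 + 1/(o + 242) = -2 + 1/(242 + o))
X(f) = -sqrt(33)/7 (X(f) = -sqrt(8 + 25)/7 = -sqrt(33)/7)
X(-702) + U(J(-26)) = -sqrt(33)/7 + (-483 - 2*(-131 - 1*(-26)**2 - 32*(-26)))/(242 + (-131 - 1*(-26)**2 - 32*(-26))) = -sqrt(33)/7 + (-483 - 2*(-131 - 1*676 + 832))/(242 + (-131 - 1*676 + 832)) = -sqrt(33)/7 + (-483 - 2*(-131 - 676 + 832))/(242 + (-131 - 676 + 832)) = -sqrt(33)/7 + (-483 - 2*25)/(242 + 25) = -sqrt(33)/7 + (-483 - 50)/267 = -sqrt(33)/7 + (1/267)*(-533) = -sqrt(33)/7 - 533/267 = -533/267 - sqrt(33)/7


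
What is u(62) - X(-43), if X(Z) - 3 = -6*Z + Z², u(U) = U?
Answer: -2048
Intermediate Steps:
X(Z) = 3 + Z² - 6*Z (X(Z) = 3 + (-6*Z + Z²) = 3 + (Z² - 6*Z) = 3 + Z² - 6*Z)
u(62) - X(-43) = 62 - (3 + (-43)² - 6*(-43)) = 62 - (3 + 1849 + 258) = 62 - 1*2110 = 62 - 2110 = -2048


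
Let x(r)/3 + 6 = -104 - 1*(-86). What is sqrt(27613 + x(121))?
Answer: sqrt(27541) ≈ 165.95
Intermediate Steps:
x(r) = -72 (x(r) = -18 + 3*(-104 - 1*(-86)) = -18 + 3*(-104 + 86) = -18 + 3*(-18) = -18 - 54 = -72)
sqrt(27613 + x(121)) = sqrt(27613 - 72) = sqrt(27541)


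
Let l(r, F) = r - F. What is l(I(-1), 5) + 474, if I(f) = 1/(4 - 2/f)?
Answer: 2815/6 ≈ 469.17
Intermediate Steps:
l(I(-1), 5) + 474 = ((1/2)*(-1)/(-1 + 2*(-1)) - 1*5) + 474 = ((1/2)*(-1)/(-1 - 2) - 5) + 474 = ((1/2)*(-1)/(-3) - 5) + 474 = ((1/2)*(-1)*(-1/3) - 5) + 474 = (1/6 - 5) + 474 = -29/6 + 474 = 2815/6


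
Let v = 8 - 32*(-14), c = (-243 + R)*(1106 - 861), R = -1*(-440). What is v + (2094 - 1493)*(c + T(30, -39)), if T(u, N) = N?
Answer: 28984282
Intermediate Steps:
R = 440
c = 48265 (c = (-243 + 440)*(1106 - 861) = 197*245 = 48265)
v = 456 (v = 8 + 448 = 456)
v + (2094 - 1493)*(c + T(30, -39)) = 456 + (2094 - 1493)*(48265 - 39) = 456 + 601*48226 = 456 + 28983826 = 28984282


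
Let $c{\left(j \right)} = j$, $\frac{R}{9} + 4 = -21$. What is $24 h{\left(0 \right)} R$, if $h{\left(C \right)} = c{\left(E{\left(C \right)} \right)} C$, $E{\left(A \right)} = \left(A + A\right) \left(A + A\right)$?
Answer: $0$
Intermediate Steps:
$R = -225$ ($R = -36 + 9 \left(-21\right) = -36 - 189 = -225$)
$E{\left(A \right)} = 4 A^{2}$ ($E{\left(A \right)} = 2 A 2 A = 4 A^{2}$)
$h{\left(C \right)} = 4 C^{3}$ ($h{\left(C \right)} = 4 C^{2} C = 4 C^{3}$)
$24 h{\left(0 \right)} R = 24 \cdot 4 \cdot 0^{3} \left(-225\right) = 24 \cdot 4 \cdot 0 \left(-225\right) = 24 \cdot 0 \left(-225\right) = 0 \left(-225\right) = 0$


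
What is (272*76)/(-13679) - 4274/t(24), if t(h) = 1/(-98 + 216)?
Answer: -6898778100/13679 ≈ -5.0433e+5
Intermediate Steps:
t(h) = 1/118
(272*76)/(-13679) - 4274/t(24) = (272*76)/(-13679) - 4274/1/118 = 20672*(-1/13679) - 4274*118 = -20672/13679 - 504332 = -6898778100/13679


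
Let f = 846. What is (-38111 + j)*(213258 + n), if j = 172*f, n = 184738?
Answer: 42745168396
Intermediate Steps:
j = 145512 (j = 172*846 = 145512)
(-38111 + j)*(213258 + n) = (-38111 + 145512)*(213258 + 184738) = 107401*397996 = 42745168396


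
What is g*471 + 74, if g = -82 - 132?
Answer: -100720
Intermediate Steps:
g = -214
g*471 + 74 = -214*471 + 74 = -100794 + 74 = -100720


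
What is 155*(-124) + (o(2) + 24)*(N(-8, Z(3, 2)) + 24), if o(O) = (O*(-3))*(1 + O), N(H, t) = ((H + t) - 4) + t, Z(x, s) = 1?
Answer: -19136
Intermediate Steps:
N(H, t) = -4 + H + 2*t (N(H, t) = (-4 + H + t) + t = -4 + H + 2*t)
o(O) = -3*O*(1 + O) (o(O) = (-3*O)*(1 + O) = -3*O*(1 + O))
155*(-124) + (o(2) + 24)*(N(-8, Z(3, 2)) + 24) = 155*(-124) + (-3*2*(1 + 2) + 24)*((-4 - 8 + 2*1) + 24) = -19220 + (-3*2*3 + 24)*((-4 - 8 + 2) + 24) = -19220 + (-18 + 24)*(-10 + 24) = -19220 + 6*14 = -19220 + 84 = -19136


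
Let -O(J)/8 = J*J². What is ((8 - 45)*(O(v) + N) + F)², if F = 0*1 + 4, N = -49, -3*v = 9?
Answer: 38130625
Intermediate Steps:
v = -3 (v = -⅓*9 = -3)
F = 4 (F = 0 + 4 = 4)
O(J) = -8*J³ (O(J) = -8*J*J² = -8*J³)
((8 - 45)*(O(v) + N) + F)² = ((8 - 45)*(-8*(-3)³ - 49) + 4)² = (-37*(-8*(-27) - 49) + 4)² = (-37*(216 - 49) + 4)² = (-37*167 + 4)² = (-6179 + 4)² = (-6175)² = 38130625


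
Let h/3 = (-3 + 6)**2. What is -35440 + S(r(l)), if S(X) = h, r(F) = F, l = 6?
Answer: -35413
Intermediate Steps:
h = 27 (h = 3*(-3 + 6)**2 = 3*3**2 = 3*9 = 27)
S(X) = 27
-35440 + S(r(l)) = -35440 + 27 = -35413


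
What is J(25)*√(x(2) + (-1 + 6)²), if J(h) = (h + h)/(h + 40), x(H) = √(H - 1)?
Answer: 10*√26/13 ≈ 3.9223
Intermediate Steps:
x(H) = √(-1 + H)
J(h) = 2*h/(40 + h) (J(h) = (2*h)/(40 + h) = 2*h/(40 + h))
J(25)*√(x(2) + (-1 + 6)²) = (2*25/(40 + 25))*√(√(-1 + 2) + (-1 + 6)²) = (2*25/65)*√(√1 + 5²) = (2*25*(1/65))*√(1 + 25) = 10*√26/13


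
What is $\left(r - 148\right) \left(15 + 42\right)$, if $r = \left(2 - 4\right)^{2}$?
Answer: $-8208$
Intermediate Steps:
$r = 4$ ($r = \left(-2\right)^{2} = 4$)
$\left(r - 148\right) \left(15 + 42\right) = \left(4 - 148\right) \left(15 + 42\right) = \left(-144\right) 57 = -8208$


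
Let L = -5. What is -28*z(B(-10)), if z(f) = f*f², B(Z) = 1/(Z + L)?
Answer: 28/3375 ≈ 0.0082963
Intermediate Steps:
B(Z) = 1/(-5 + Z) (B(Z) = 1/(Z - 5) = 1/(-5 + Z))
z(f) = f³
-28*z(B(-10)) = -28/(-5 - 10)³ = -28*(1/(-15))³ = -28*(-1/15)³ = -28*(-1/3375) = 28/3375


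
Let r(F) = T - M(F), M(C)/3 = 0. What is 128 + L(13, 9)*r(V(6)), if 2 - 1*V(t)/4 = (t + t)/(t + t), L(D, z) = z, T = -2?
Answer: 110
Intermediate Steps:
M(C) = 0 (M(C) = 3*0 = 0)
V(t) = 4 (V(t) = 8 - 4*(t + t)/(t + t) = 8 - 4*2*t/(2*t) = 8 - 4*2*t*1/(2*t) = 8 - 4*1 = 8 - 4 = 4)
r(F) = -2 (r(F) = -2 - 1*0 = -2 + 0 = -2)
128 + L(13, 9)*r(V(6)) = 128 + 9*(-2) = 128 - 18 = 110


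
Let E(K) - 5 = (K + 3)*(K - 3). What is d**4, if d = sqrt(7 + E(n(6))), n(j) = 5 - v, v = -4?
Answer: 7056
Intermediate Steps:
n(j) = 9 (n(j) = 5 - 1*(-4) = 5 + 4 = 9)
E(K) = 5 + (-3 + K)*(3 + K) (E(K) = 5 + (K + 3)*(K - 3) = 5 + (3 + K)*(-3 + K) = 5 + (-3 + K)*(3 + K))
d = 2*sqrt(21) (d = sqrt(7 + (-4 + 9**2)) = sqrt(7 + (-4 + 81)) = sqrt(7 + 77) = sqrt(84) = 2*sqrt(21) ≈ 9.1651)
d**4 = (2*sqrt(21))**4 = 7056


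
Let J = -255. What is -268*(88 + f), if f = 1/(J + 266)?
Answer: -259692/11 ≈ -23608.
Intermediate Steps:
f = 1/11 (f = 1/(-255 + 266) = 1/11 ≈ 0.090909)
-268*(88 + f) = -268*(88 + 1/11) = -268*969/11 = -259692/11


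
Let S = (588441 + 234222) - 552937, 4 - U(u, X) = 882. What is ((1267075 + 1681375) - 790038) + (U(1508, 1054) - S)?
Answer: 1887808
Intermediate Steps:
U(u, X) = -878 (U(u, X) = 4 - 1*882 = 4 - 882 = -878)
S = 269726 (S = 822663 - 552937 = 269726)
((1267075 + 1681375) - 790038) + (U(1508, 1054) - S) = ((1267075 + 1681375) - 790038) + (-878 - 1*269726) = (2948450 - 790038) + (-878 - 269726) = 2158412 - 270604 = 1887808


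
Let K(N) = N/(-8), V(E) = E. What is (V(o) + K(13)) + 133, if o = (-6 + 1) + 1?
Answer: 1019/8 ≈ 127.38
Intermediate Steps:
o = -4 (o = -5 + 1 = -4)
K(N) = -N/8 (K(N) = N*(-1/8) = -N/8)
(V(o) + K(13)) + 133 = (-4 - 1/8*13) + 133 = (-4 - 13/8) + 133 = -45/8 + 133 = 1019/8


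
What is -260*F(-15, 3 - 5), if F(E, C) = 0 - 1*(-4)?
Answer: -1040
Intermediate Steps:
F(E, C) = 4 (F(E, C) = 0 + 4 = 4)
-260*F(-15, 3 - 5) = -260*4 = -1040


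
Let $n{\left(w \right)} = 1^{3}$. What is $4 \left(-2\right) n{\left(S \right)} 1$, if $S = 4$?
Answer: $-8$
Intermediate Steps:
$n{\left(w \right)} = 1$
$4 \left(-2\right) n{\left(S \right)} 1 = 4 \left(-2\right) 1 \cdot 1 = \left(-8\right) 1 \cdot 1 = \left(-8\right) 1 = -8$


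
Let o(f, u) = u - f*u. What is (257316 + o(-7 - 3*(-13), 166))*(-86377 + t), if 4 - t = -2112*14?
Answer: -14324516850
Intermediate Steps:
t = 29572 (t = 4 - (-2112)*14 = 4 - 1*(-29568) = 4 + 29568 = 29572)
o(f, u) = u - f*u
(257316 + o(-7 - 3*(-13), 166))*(-86377 + t) = (257316 + 166*(1 - (-7 - 3*(-13))))*(-86377 + 29572) = (257316 + 166*(1 - (-7 + 39)))*(-56805) = (257316 + 166*(1 - 1*32))*(-56805) = (257316 + 166*(1 - 32))*(-56805) = (257316 + 166*(-31))*(-56805) = (257316 - 5146)*(-56805) = 252170*(-56805) = -14324516850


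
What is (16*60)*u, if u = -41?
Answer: -39360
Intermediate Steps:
(16*60)*u = (16*60)*(-41) = 960*(-41) = -39360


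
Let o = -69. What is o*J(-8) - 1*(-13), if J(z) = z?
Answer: 565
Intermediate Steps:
o*J(-8) - 1*(-13) = -69*(-8) - 1*(-13) = 552 + 13 = 565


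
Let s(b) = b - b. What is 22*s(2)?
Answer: 0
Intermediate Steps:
s(b) = 0
22*s(2) = 22*0 = 0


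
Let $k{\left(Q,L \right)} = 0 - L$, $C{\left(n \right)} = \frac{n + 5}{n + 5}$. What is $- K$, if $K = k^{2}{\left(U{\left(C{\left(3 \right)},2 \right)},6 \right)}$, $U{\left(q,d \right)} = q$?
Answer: $-36$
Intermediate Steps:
$C{\left(n \right)} = 1$ ($C{\left(n \right)} = \frac{5 + n}{5 + n} = 1$)
$k{\left(Q,L \right)} = - L$
$K = 36$ ($K = \left(\left(-1\right) 6\right)^{2} = \left(-6\right)^{2} = 36$)
$- K = \left(-1\right) 36 = -36$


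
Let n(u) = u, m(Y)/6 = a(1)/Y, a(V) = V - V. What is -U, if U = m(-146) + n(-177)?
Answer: 177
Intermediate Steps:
a(V) = 0
m(Y) = 0 (m(Y) = 6*(0/Y) = 6*0 = 0)
U = -177 (U = 0 - 177 = -177)
-U = -1*(-177) = 177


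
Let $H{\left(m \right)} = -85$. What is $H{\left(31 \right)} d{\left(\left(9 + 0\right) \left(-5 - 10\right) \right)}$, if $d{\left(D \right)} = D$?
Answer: $11475$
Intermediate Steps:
$H{\left(31 \right)} d{\left(\left(9 + 0\right) \left(-5 - 10\right) \right)} = - 85 \left(9 + 0\right) \left(-5 - 10\right) = - 85 \cdot 9 \left(-15\right) = \left(-85\right) \left(-135\right) = 11475$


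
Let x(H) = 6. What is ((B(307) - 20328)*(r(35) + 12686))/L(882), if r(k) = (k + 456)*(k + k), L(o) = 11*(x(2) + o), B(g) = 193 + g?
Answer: -116628296/1221 ≈ -95519.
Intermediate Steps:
L(o) = 66 + 11*o (L(o) = 11*(6 + o) = 66 + 11*o)
r(k) = 2*k*(456 + k) (r(k) = (456 + k)*(2*k) = 2*k*(456 + k))
((B(307) - 20328)*(r(35) + 12686))/L(882) = (((193 + 307) - 20328)*(2*35*(456 + 35) + 12686))/(66 + 11*882) = ((500 - 20328)*(2*35*491 + 12686))/(66 + 9702) = -19828*(34370 + 12686)/9768 = -19828*47056*(1/9768) = -933026368*1/9768 = -116628296/1221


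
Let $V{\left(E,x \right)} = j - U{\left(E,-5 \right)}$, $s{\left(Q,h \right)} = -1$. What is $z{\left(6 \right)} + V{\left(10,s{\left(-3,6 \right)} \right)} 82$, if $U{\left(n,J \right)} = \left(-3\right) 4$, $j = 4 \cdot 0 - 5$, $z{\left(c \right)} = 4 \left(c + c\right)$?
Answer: $622$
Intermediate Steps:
$z{\left(c \right)} = 8 c$ ($z{\left(c \right)} = 4 \cdot 2 c = 8 c$)
$j = -5$ ($j = 0 - 5 = -5$)
$U{\left(n,J \right)} = -12$
$V{\left(E,x \right)} = 7$ ($V{\left(E,x \right)} = -5 - -12 = -5 + 12 = 7$)
$z{\left(6 \right)} + V{\left(10,s{\left(-3,6 \right)} \right)} 82 = 8 \cdot 6 + 7 \cdot 82 = 48 + 574 = 622$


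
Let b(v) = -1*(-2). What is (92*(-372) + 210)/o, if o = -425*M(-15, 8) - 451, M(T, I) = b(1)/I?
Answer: 45352/743 ≈ 61.039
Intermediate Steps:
b(v) = 2
M(T, I) = 2/I
o = -2229/4 (o = -850/8 - 451 = -425*¼ - 451 = -425/4 - 451 = -2229/4 ≈ -557.25)
(92*(-372) + 210)/o = (92*(-372) + 210)/(-2229/4) = (-34224 + 210)*(-4/2229) = -34014*(-4/2229) = 45352/743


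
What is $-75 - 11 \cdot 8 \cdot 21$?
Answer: $-1923$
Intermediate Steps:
$-75 - 11 \cdot 8 \cdot 21 = -75 - 1848 = -1923$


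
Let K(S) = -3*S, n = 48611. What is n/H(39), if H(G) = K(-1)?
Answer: 48611/3 ≈ 16204.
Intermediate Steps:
H(G) = 3 (H(G) = -3*(-1) = 3)
n/H(39) = 48611/3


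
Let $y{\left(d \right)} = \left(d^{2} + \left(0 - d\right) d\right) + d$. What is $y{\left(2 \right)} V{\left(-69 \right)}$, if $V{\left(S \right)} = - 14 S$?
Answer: $1932$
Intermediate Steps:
$y{\left(d \right)} = d$ ($y{\left(d \right)} = \left(d^{2} + - d d\right) + d = \left(d^{2} - d^{2}\right) + d = 0 + d = d$)
$y{\left(2 \right)} V{\left(-69 \right)} = 2 \left(\left(-14\right) \left(-69\right)\right) = 2 \cdot 966 = 1932$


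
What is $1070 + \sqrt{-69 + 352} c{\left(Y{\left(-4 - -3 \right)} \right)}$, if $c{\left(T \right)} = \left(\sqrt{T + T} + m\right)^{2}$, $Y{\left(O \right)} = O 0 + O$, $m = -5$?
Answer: $1070 + \sqrt{283} \left(5 - i \sqrt{2}\right)^{2} \approx 1456.9 - 237.91 i$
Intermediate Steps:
$Y{\left(O \right)} = O$ ($Y{\left(O \right)} = 0 + O = O$)
$c{\left(T \right)} = \left(-5 + \sqrt{2} \sqrt{T}\right)^{2}$ ($c{\left(T \right)} = \left(\sqrt{T + T} - 5\right)^{2} = \left(\sqrt{2 T} - 5\right)^{2} = \left(\sqrt{2} \sqrt{T} - 5\right)^{2} = \left(-5 + \sqrt{2} \sqrt{T}\right)^{2}$)
$1070 + \sqrt{-69 + 352} c{\left(Y{\left(-4 - -3 \right)} \right)} = 1070 + \sqrt{-69 + 352} \left(-5 + \sqrt{2} \sqrt{-4 - -3}\right)^{2} = 1070 + \sqrt{283} \left(-5 + \sqrt{2} \sqrt{-4 + 3}\right)^{2} = 1070 + \sqrt{283} \left(-5 + \sqrt{2} \sqrt{-1}\right)^{2} = 1070 + \sqrt{283} \left(-5 + \sqrt{2} i\right)^{2} = 1070 + \sqrt{283} \left(-5 + i \sqrt{2}\right)^{2}$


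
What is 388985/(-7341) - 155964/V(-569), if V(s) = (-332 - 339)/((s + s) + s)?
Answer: -1954659461803/4925811 ≈ -3.9682e+5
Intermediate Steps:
V(s) = -671/(3*s) (V(s) = -671/(2*s + s) = -671*1/(3*s) = -671/(3*s))
388985/(-7341) - 155964/V(-569) = 388985/(-7341) - 155964/((-671/3/(-569))) = 388985*(-1/7341) - 155964/((-671/3*(-1/569))) = -388985/7341 - 155964/671/1707 = -388985/7341 - 155964*1707/671 = -388985/7341 - 266230548/671 = -1954659461803/4925811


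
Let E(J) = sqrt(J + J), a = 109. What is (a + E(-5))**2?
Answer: (109 + I*sqrt(10))**2 ≈ 11871.0 + 689.38*I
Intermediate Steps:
E(J) = sqrt(2)*sqrt(J) (E(J) = sqrt(2*J) = sqrt(2)*sqrt(J))
(a + E(-5))**2 = (109 + sqrt(2)*sqrt(-5))**2 = (109 + sqrt(2)*(I*sqrt(5)))**2 = (109 + I*sqrt(10))**2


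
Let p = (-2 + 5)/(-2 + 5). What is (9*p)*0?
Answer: 0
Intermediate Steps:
p = 1 (p = 3/3 = 3*(⅓) = 1)
(9*p)*0 = (9*1)*0 = 9*0 = 0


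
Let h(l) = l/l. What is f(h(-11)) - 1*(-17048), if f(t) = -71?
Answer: 16977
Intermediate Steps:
h(l) = 1
f(h(-11)) - 1*(-17048) = -71 - 1*(-17048) = -71 + 17048 = 16977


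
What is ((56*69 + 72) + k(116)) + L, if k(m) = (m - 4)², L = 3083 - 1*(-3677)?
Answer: 23240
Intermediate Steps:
L = 6760 (L = 3083 + 3677 = 6760)
k(m) = (-4 + m)²
((56*69 + 72) + k(116)) + L = ((56*69 + 72) + (-4 + 116)²) + 6760 = ((3864 + 72) + 112²) + 6760 = (3936 + 12544) + 6760 = 16480 + 6760 = 23240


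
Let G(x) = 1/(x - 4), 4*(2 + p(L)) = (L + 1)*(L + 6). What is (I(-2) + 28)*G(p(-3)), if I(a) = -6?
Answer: -44/15 ≈ -2.9333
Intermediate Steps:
p(L) = -2 + (1 + L)*(6 + L)/4 (p(L) = -2 + ((L + 1)*(L + 6))/4 = -2 + ((1 + L)*(6 + L))/4 = -2 + (1 + L)*(6 + L)/4)
G(x) = 1/(-4 + x)
(I(-2) + 28)*G(p(-3)) = (-6 + 28)/(-4 + (-½ + (¼)*(-3)² + (7/4)*(-3))) = 22/(-4 + (-½ + (¼)*9 - 21/4)) = 22/(-4 + (-½ + 9/4 - 21/4)) = 22/(-4 - 7/2) = 22/(-15/2) = 22*(-2/15) = -44/15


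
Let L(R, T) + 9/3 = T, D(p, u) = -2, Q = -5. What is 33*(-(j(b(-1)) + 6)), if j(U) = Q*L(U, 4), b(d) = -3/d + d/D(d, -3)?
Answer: -33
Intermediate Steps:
b(d) = -3/d - d/2 (b(d) = -3/d + d/(-2) = -3/d + d*(-½) = -3/d - d/2)
L(R, T) = -3 + T
j(U) = -5 (j(U) = -5*(-3 + 4) = -5*1 = -5)
33*(-(j(b(-1)) + 6)) = 33*(-(-5 + 6)) = 33*(-1*1) = 33*(-1) = -33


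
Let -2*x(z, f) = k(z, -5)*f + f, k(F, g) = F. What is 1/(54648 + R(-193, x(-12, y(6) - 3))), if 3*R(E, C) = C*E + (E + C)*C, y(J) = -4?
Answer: 4/240383 ≈ 1.6640e-5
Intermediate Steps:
x(z, f) = -f/2 - f*z/2 (x(z, f) = -(z*f + f)/2 = -(f*z + f)/2 = -(f + f*z)/2 = -f/2 - f*z/2)
R(E, C) = C*E/3 + C*(C + E)/3 (R(E, C) = (C*E + (E + C)*C)/3 = (C*E + (C + E)*C)/3 = (C*E + C*(C + E))/3 = C*E/3 + C*(C + E)/3)
1/(54648 + R(-193, x(-12, y(6) - 3))) = 1/(54648 + (-(-4 - 3)*(1 - 12)/2)*(-(-4 - 3)*(1 - 12)/2 + 2*(-193))/3) = 1/(54648 + (-1/2*(-7)*(-11))*(-1/2*(-7)*(-11) - 386)/3) = 1/(54648 + (1/3)*(-77/2)*(-77/2 - 386)) = 1/(54648 + (1/3)*(-77/2)*(-849/2)) = 1/(54648 + 21791/4) = 1/(240383/4) = 4/240383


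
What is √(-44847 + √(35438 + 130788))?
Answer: √(-44847 + √166226) ≈ 210.81*I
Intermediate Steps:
√(-44847 + √(35438 + 130788)) = √(-44847 + √166226)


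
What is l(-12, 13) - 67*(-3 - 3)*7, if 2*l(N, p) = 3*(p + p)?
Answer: 2853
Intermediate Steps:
l(N, p) = 3*p (l(N, p) = (3*(p + p))/2 = (3*(2*p))/2 = (6*p)/2 = 3*p)
l(-12, 13) - 67*(-3 - 3)*7 = 3*13 - 67*(-3 - 3)*7 = 39 - (-402)*7 = 39 - 67*(-42) = 39 + 2814 = 2853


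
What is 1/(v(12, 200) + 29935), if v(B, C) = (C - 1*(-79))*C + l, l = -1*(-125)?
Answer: 1/85860 ≈ 1.1647e-5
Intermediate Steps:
l = 125
v(B, C) = 125 + C*(79 + C) (v(B, C) = (C - 1*(-79))*C + 125 = (C + 79)*C + 125 = (79 + C)*C + 125 = C*(79 + C) + 125 = 125 + C*(79 + C))
1/(v(12, 200) + 29935) = 1/((125 + 200**2 + 79*200) + 29935) = 1/((125 + 40000 + 15800) + 29935) = 1/(55925 + 29935) = 1/85860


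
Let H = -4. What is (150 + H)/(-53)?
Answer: -146/53 ≈ -2.7547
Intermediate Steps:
(150 + H)/(-53) = (150 - 4)/(-53) = 146*(-1/53) = -146/53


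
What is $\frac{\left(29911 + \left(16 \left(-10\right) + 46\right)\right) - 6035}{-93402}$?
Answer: $- \frac{11881}{46701} \approx -0.25441$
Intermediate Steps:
$\frac{\left(29911 + \left(16 \left(-10\right) + 46\right)\right) - 6035}{-93402} = \left(\left(29911 + \left(-160 + 46\right)\right) - 6035\right) \left(- \frac{1}{93402}\right) = \left(\left(29911 - 114\right) - 6035\right) \left(- \frac{1}{93402}\right) = \left(29797 - 6035\right) \left(- \frac{1}{93402}\right) = 23762 \left(- \frac{1}{93402}\right) = - \frac{11881}{46701}$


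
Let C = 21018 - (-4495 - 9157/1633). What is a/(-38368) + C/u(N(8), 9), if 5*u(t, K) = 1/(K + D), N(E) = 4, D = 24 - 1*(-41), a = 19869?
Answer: 591580728711683/62654944 ≈ 9.4419e+6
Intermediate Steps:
D = 65 (D = 24 + 41 = 65)
C = 41671886/1633 (C = 21018 - (-4495 - 9157*1/1633) = 21018 - (-4495 - 9157/1633) = 21018 - 1*(-7349492/1633) = 21018 + 7349492/1633 = 41671886/1633 ≈ 25519.)
u(t, K) = 1/(5*(65 + K)) (u(t, K) = 1/(5*(K + 65)) = 1/(5*(65 + K)))
a/(-38368) + C/u(N(8), 9) = 19869/(-38368) + 41671886/(1633*((1/(5*(65 + 9))))) = 19869*(-1/38368) + 41671886/(1633*(((⅕)/74))) = -19869/38368 + 41671886/(1633*(((⅕)*(1/74)))) = -19869/38368 + 41671886/(1633*(1/370)) = -19869/38368 + (41671886/1633)*370 = -19869/38368 + 15418597820/1633 = 591580728711683/62654944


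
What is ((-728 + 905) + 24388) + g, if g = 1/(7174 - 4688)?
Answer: 61068591/2486 ≈ 24565.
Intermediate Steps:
g = 1/2486 ≈ 0.00040225
((-728 + 905) + 24388) + g = ((-728 + 905) + 24388) + 1/2486 = (177 + 24388) + 1/2486 = 24565 + 1/2486 = 61068591/2486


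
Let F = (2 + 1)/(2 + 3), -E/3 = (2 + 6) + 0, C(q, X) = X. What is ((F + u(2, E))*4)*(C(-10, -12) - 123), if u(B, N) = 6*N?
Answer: 77436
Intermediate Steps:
E = -24 (E = -3*((2 + 6) + 0) = -3*(8 + 0) = -3*8 = -24)
F = 3/5 ≈ 0.60000
((F + u(2, E))*4)*(C(-10, -12) - 123) = ((3/5 + 6*(-24))*4)*(-12 - 123) = ((3/5 - 144)*4)*(-135) = -717/5*4*(-135) = -2868/5*(-135) = 77436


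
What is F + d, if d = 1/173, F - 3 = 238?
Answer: 41694/173 ≈ 241.01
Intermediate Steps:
F = 241 (F = 3 + 238 = 241)
d = 1/173 ≈ 0.0057803
F + d = 241 + 1/173 = 41694/173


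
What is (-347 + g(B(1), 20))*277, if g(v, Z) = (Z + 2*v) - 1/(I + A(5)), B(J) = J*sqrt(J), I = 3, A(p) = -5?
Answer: -179773/2 ≈ -89887.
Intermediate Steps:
B(J) = J**(3/2)
g(v, Z) = 1/2 + Z + 2*v (g(v, Z) = (Z + 2*v) - 1/(3 - 5) = (Z + 2*v) - 1/(-2) = (Z + 2*v) - 1*(-1/2) = (Z + 2*v) + 1/2 = 1/2 + Z + 2*v)
(-347 + g(B(1), 20))*277 = (-347 + (1/2 + 20 + 2*1**(3/2)))*277 = (-347 + (1/2 + 20 + 2*1))*277 = (-347 + (1/2 + 20 + 2))*277 = (-347 + 45/2)*277 = -649/2*277 = -179773/2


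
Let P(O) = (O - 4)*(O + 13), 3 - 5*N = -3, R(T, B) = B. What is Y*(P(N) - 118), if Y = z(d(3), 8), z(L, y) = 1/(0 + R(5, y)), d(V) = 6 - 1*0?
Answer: -493/25 ≈ -19.720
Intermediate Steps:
N = 6/5 (N = ⅗ - ⅕*(-3) = ⅗ + ⅗ = 6/5 ≈ 1.2000)
d(V) = 6 (d(V) = 6 + 0 = 6)
P(O) = (-4 + O)*(13 + O)
z(L, y) = 1/y (z(L, y) = 1/(0 + y) = 1/y)
Y = ⅛ (Y = 1/8 = ⅛ ≈ 0.12500)
Y*(P(N) - 118) = ((-52 + (6/5)² + 9*(6/5)) - 118)/8 = ((-52 + 36/25 + 54/5) - 118)/8 = (-994/25 - 118)/8 = (⅛)*(-3944/25) = -493/25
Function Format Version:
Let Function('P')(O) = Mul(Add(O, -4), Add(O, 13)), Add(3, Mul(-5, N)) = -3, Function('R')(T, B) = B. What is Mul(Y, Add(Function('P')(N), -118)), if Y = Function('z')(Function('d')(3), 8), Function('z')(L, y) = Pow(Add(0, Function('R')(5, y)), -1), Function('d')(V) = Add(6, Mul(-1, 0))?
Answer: Rational(-493, 25) ≈ -19.720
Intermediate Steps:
N = Rational(6, 5) (N = Add(Rational(3, 5), Mul(Rational(-1, 5), -3)) = Add(Rational(3, 5), Rational(3, 5)) = Rational(6, 5) ≈ 1.2000)
Function('d')(V) = 6 (Function('d')(V) = Add(6, 0) = 6)
Function('P')(O) = Mul(Add(-4, O), Add(13, O))
Function('z')(L, y) = Pow(y, -1) (Function('z')(L, y) = Pow(Add(0, y), -1) = Pow(y, -1))
Y = Rational(1, 8) (Y = Pow(8, -1) = Rational(1, 8) ≈ 0.12500)
Mul(Y, Add(Function('P')(N), -118)) = Mul(Rational(1, 8), Add(Add(-52, Pow(Rational(6, 5), 2), Mul(9, Rational(6, 5))), -118)) = Mul(Rational(1, 8), Add(Add(-52, Rational(36, 25), Rational(54, 5)), -118)) = Mul(Rational(1, 8), Add(Rational(-994, 25), -118)) = Mul(Rational(1, 8), Rational(-3944, 25)) = Rational(-493, 25)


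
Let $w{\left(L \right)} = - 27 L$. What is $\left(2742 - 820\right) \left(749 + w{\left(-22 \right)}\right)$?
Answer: $2581246$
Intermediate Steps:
$\left(2742 - 820\right) \left(749 + w{\left(-22 \right)}\right) = \left(2742 - 820\right) \left(749 - -594\right) = 1922 \left(749 + 594\right) = 1922 \cdot 1343 = 2581246$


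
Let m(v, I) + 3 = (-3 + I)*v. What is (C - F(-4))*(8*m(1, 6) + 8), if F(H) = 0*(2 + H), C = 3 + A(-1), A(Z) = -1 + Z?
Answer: 8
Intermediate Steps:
m(v, I) = -3 + v*(-3 + I) (m(v, I) = -3 + (-3 + I)*v = -3 + v*(-3 + I))
C = 1 (C = 3 + (-1 - 1) = 3 - 2 = 1)
F(H) = 0
(C - F(-4))*(8*m(1, 6) + 8) = (1 - 1*0)*(8*(-3 - 3*1 + 6*1) + 8) = (1 + 0)*(8*(-3 - 3 + 6) + 8) = 1*(8*0 + 8) = 1*(0 + 8) = 1*8 = 8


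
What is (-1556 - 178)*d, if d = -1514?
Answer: 2625276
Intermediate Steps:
(-1556 - 178)*d = (-1556 - 178)*(-1514) = -1734*(-1514) = 2625276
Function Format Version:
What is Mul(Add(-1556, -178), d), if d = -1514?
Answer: 2625276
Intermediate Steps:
Mul(Add(-1556, -178), d) = Mul(Add(-1556, -178), -1514) = Mul(-1734, -1514) = 2625276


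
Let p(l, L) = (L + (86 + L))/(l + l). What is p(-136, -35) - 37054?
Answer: -629919/17 ≈ -37054.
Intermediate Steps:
p(l, L) = (86 + 2*L)/(2*l) (p(l, L) = (86 + 2*L)/((2*l)) = (86 + 2*L)*(1/(2*l)) = (86 + 2*L)/(2*l))
p(-136, -35) - 37054 = (43 - 35)/(-136) - 37054 = -1/136*8 - 37054 = -1/17 - 37054 = -629919/17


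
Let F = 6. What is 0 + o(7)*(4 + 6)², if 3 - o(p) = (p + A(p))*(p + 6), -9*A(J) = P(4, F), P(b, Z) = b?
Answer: -74000/9 ≈ -8222.2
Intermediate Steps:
A(J) = -4/9 (A(J) = -⅑*4 = -4/9)
o(p) = 3 - (6 + p)*(-4/9 + p) (o(p) = 3 - (p - 4/9)*(p + 6) = 3 - (-4/9 + p)*(6 + p) = 3 - (6 + p)*(-4/9 + p))
0 + o(7)*(4 + 6)² = 0 + (17/3 - 1*7² - 50/9*7)*(4 + 6)² = 0 + (17/3 - 1*49 - 350/9)*10² = 0 + (17/3 - 49 - 350/9)*100 = 0 - 740/9*100 = 0 - 74000/9 = -74000/9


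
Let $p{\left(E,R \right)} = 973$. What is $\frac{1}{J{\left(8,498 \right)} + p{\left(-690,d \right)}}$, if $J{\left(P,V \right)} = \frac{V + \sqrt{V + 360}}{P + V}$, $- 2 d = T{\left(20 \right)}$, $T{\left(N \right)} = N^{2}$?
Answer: $\frac{124687508}{121443661019} - \frac{253 \sqrt{858}}{121443661019} \approx 0.0010266$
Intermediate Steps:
$d = -200$ ($d = - \frac{20^{2}}{2} = \left(- \frac{1}{2}\right) 400 = -200$)
$J{\left(P,V \right)} = \frac{V + \sqrt{360 + V}}{P + V}$
$\frac{1}{J{\left(8,498 \right)} + p{\left(-690,d \right)}} = \frac{1}{\frac{498 + \sqrt{360 + 498}}{8 + 498} + 973} = \frac{1}{\frac{498 + \sqrt{858}}{506} + 973} = \frac{1}{\left(\frac{249}{253} + \frac{\sqrt{858}}{506}\right) + 973} = \frac{1}{\frac{246418}{253} + \frac{\sqrt{858}}{506}}$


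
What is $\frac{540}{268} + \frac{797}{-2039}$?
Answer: $\frac{221866}{136613} \approx 1.624$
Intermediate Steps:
$\frac{540}{268} + \frac{797}{-2039} = 540 \cdot \frac{1}{268} + 797 \left(- \frac{1}{2039}\right) = \frac{135}{67} - \frac{797}{2039} = \frac{221866}{136613}$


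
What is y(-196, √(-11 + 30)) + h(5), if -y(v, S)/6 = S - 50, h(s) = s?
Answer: 305 - 6*√19 ≈ 278.85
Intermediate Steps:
y(v, S) = 300 - 6*S (y(v, S) = -6*(S - 50) = -6*(-50 + S) = 300 - 6*S)
y(-196, √(-11 + 30)) + h(5) = (300 - 6*√(-11 + 30)) + 5 = (300 - 6*√19) + 5 = 305 - 6*√19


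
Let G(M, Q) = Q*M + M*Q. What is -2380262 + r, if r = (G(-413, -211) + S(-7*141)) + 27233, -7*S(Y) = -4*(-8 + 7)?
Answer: -15251205/7 ≈ -2.1787e+6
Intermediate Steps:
S(Y) = -4/7 (S(Y) = -(-4)*(-8 + 7)/7 = -(-4)*(-1)/7 = -⅐*4 = -4/7)
G(M, Q) = 2*M*Q (G(M, Q) = M*Q + M*Q = 2*M*Q)
r = 1410629/7 (r = (2*(-413)*(-211) - 4/7) + 27233 = (174286 - 4/7) + 27233 = 1219998/7 + 27233 = 1410629/7 ≈ 2.0152e+5)
-2380262 + r = -2380262 + 1410629/7 = -15251205/7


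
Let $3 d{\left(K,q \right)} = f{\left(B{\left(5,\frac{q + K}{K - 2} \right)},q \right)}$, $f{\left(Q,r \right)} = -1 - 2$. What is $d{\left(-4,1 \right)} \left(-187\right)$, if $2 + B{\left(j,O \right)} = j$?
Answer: $187$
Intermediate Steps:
$B{\left(j,O \right)} = -2 + j$
$f{\left(Q,r \right)} = -3$ ($f{\left(Q,r \right)} = -1 - 2 = -3$)
$d{\left(K,q \right)} = -1$ ($d{\left(K,q \right)} = \frac{1}{3} \left(-3\right) = -1$)
$d{\left(-4,1 \right)} \left(-187\right) = \left(-1\right) \left(-187\right) = 187$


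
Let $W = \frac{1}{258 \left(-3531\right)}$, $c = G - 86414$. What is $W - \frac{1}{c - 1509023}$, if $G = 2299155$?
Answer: $- \frac{403679}{160271422641} \approx -2.5187 \cdot 10^{-6}$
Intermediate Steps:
$c = 2212741$ ($c = 2299155 - 86414 = 2212741$)
$W = - \frac{1}{910998}$ ($W = \frac{1}{-910998} = - \frac{1}{910998} \approx -1.0977 \cdot 10^{-6}$)
$W - \frac{1}{c - 1509023} = - \frac{1}{910998} - \frac{1}{2212741 - 1509023} = - \frac{1}{910998} - \frac{1}{703718} = - \frac{403679}{160271422641}$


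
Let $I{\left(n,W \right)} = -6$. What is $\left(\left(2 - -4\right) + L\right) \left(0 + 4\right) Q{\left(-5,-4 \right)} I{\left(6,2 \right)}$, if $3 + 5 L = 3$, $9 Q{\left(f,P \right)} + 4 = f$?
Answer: $144$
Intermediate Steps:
$Q{\left(f,P \right)} = - \frac{4}{9} + \frac{f}{9}$
$L = 0$ ($L = - \frac{3}{5} + \frac{1}{5} \cdot 3 = - \frac{3}{5} + \frac{3}{5} = 0$)
$\left(\left(2 - -4\right) + L\right) \left(0 + 4\right) Q{\left(-5,-4 \right)} I{\left(6,2 \right)} = \left(\left(2 - -4\right) + 0\right) \left(0 + 4\right) \left(- \frac{4}{9} + \frac{1}{9} \left(-5\right)\right) \left(-6\right) = \left(\left(2 + 4\right) + 0\right) 4 \left(- \frac{4}{9} - \frac{5}{9}\right) \left(-6\right) = \left(6 + 0\right) 4 \left(-1\right) \left(-6\right) = 6 \cdot 4 \left(-1\right) \left(-6\right) = 24 \left(-1\right) \left(-6\right) = \left(-24\right) \left(-6\right) = 144$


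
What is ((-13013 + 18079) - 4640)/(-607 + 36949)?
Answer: 71/6057 ≈ 0.011722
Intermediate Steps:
((-13013 + 18079) - 4640)/(-607 + 36949) = (5066 - 4640)/36342 = 426*(1/36342) = 71/6057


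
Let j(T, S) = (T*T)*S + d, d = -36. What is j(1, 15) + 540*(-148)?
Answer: -79941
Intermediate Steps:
j(T, S) = -36 + S*T² (j(T, S) = (T*T)*S - 36 = T²*S - 36 = S*T² - 36 = -36 + S*T²)
j(1, 15) + 540*(-148) = (-36 + 15*1²) + 540*(-148) = (-36 + 15*1) - 79920 = (-36 + 15) - 79920 = -21 - 79920 = -79941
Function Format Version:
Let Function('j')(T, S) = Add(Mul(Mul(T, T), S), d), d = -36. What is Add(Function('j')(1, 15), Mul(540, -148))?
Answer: -79941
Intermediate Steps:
Function('j')(T, S) = Add(-36, Mul(S, Pow(T, 2))) (Function('j')(T, S) = Add(Mul(Mul(T, T), S), -36) = Add(Mul(Pow(T, 2), S), -36) = Add(Mul(S, Pow(T, 2)), -36) = Add(-36, Mul(S, Pow(T, 2))))
Add(Function('j')(1, 15), Mul(540, -148)) = Add(Add(-36, Mul(15, Pow(1, 2))), Mul(540, -148)) = Add(Add(-36, Mul(15, 1)), -79920) = Add(Add(-36, 15), -79920) = Add(-21, -79920) = -79941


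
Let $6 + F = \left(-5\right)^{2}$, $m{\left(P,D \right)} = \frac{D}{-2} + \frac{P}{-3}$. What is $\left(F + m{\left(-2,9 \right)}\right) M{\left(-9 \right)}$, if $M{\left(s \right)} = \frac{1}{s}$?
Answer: $- \frac{91}{54} \approx -1.6852$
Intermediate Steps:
$m{\left(P,D \right)} = - \frac{D}{2} - \frac{P}{3}$ ($m{\left(P,D \right)} = D \left(- \frac{1}{2}\right) + P \left(- \frac{1}{3}\right) = - \frac{D}{2} - \frac{P}{3}$)
$F = 19$ ($F = -6 + \left(-5\right)^{2} = -6 + 25 = 19$)
$\left(F + m{\left(-2,9 \right)}\right) M{\left(-9 \right)} = \frac{19 - \frac{23}{6}}{-9} = \left(19 + \left(- \frac{9}{2} + \frac{2}{3}\right)\right) \left(- \frac{1}{9}\right) = \left(19 - \frac{23}{6}\right) \left(- \frac{1}{9}\right) = \frac{91}{6} \left(- \frac{1}{9}\right) = - \frac{91}{54}$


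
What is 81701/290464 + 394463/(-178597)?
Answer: -99985747335/51875999008 ≈ -1.9274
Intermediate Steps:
81701/290464 + 394463/(-178597) = 81701*(1/290464) + 394463*(-1/178597) = 81701/290464 - 394463/178597 = -99985747335/51875999008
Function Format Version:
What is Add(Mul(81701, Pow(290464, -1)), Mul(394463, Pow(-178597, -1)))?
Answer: Rational(-99985747335, 51875999008) ≈ -1.9274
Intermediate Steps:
Add(Mul(81701, Pow(290464, -1)), Mul(394463, Pow(-178597, -1))) = Add(Mul(81701, Rational(1, 290464)), Mul(394463, Rational(-1, 178597))) = Add(Rational(81701, 290464), Rational(-394463, 178597)) = Rational(-99985747335, 51875999008)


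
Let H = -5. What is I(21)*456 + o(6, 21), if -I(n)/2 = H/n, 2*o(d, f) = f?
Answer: 3187/14 ≈ 227.64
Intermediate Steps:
o(d, f) = f/2
I(n) = 10/n (I(n) = -(-10)/n = 10/n)
I(21)*456 + o(6, 21) = (10/21)*456 + (½)*21 = (10*(1/21))*456 + 21/2 = (10/21)*456 + 21/2 = 1520/7 + 21/2 = 3187/14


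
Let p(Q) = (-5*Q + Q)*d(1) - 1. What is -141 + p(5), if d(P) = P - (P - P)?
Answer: -162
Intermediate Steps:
d(P) = P (d(P) = P - 1*0 = P + 0 = P)
p(Q) = -1 - 4*Q (p(Q) = (-5*Q + Q)*1 - 1 = -4*Q*1 - 1 = -4*Q - 1 = -1 - 4*Q)
-141 + p(5) = -141 + (-1 - 4*5) = -141 + (-1 - 20) = -141 - 21 = -162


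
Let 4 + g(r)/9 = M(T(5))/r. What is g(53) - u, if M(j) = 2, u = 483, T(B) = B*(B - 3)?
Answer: -27489/53 ≈ -518.66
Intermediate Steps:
T(B) = B*(-3 + B)
g(r) = -36 + 18/r (g(r) = -36 + 9*(2/r) = -36 + 18/r)
g(53) - u = (-36 + 18/53) - 1*483 = (-36 + 18*(1/53)) - 483 = (-36 + 18/53) - 483 = -1890/53 - 483 = -27489/53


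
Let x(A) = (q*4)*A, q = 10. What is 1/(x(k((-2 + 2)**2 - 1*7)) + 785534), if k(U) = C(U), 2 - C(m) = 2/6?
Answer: 3/2356802 ≈ 1.2729e-6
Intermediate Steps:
C(m) = 5/3 (C(m) = 2 - 2/6 = 2 - 1*1/3 = 2 - 1/3 = 5/3)
k(U) = 5/3
x(A) = 40*A (x(A) = (10*4)*A = 40*A)
1/(x(k((-2 + 2)**2 - 1*7)) + 785534) = 1/(40*(5/3) + 785534) = 1/(200/3 + 785534) = 1/(2356802/3) = 3/2356802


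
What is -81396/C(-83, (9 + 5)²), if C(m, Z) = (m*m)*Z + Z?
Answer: -2907/48230 ≈ -0.060274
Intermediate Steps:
C(m, Z) = Z + Z*m² (C(m, Z) = m²*Z + Z = Z*m² + Z = Z + Z*m²)
-81396/C(-83, (9 + 5)²) = -81396*1/((1 + (-83)²)*(9 + 5)²) = -81396*1/(196*(1 + 6889)) = -81396/(196*6890) = -81396/1350440 = -81396*1/1350440 = -2907/48230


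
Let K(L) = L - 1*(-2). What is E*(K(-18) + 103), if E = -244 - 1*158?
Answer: -34974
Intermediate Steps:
E = -402 (E = -244 - 158 = -402)
K(L) = 2 + L (K(L) = L + 2 = 2 + L)
E*(K(-18) + 103) = -402*((2 - 18) + 103) = -402*(-16 + 103) = -402*87 = -34974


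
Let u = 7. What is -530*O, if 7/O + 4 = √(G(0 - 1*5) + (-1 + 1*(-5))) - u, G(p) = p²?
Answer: 20405/51 + 1855*√19/51 ≈ 558.64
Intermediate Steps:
O = 7/(-11 + √19) (O = 7/(-4 + (√((0 - 1*5)² + (-1 + 1*(-5))) - 1*7)) = 7/(-4 + (√((0 - 5)² + (-1 - 5)) - 7)) = 7/(-4 + (√((-5)² - 6) - 7)) = 7/(-4 + (√(25 - 6) - 7)) = 7/(-4 + (√19 - 7)) = 7/(-4 + (-7 + √19)) = 7/(-11 + √19) ≈ -1.0540)
-530*O = -530*(-77/102 - 7*√19/102) = 20405/51 + 1855*√19/51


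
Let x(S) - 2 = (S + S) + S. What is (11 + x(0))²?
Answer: 169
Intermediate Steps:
x(S) = 2 + 3*S (x(S) = 2 + ((S + S) + S) = 2 + (2*S + S) = 2 + 3*S)
(11 + x(0))² = (11 + (2 + 3*0))² = (11 + (2 + 0))² = (11 + 2)² = 13² = 169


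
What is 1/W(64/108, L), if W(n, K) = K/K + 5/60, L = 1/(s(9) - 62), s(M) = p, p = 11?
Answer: 12/13 ≈ 0.92308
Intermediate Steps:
s(M) = 11
L = -1/51 (L = 1/(11 - 62) = 1/(-51) = -1/51 ≈ -0.019608)
W(n, K) = 13/12 (W(n, K) = 1 + 5*(1/60) = 1 + 1/12 = 13/12)
1/W(64/108, L) = 1/(13/12) = 12/13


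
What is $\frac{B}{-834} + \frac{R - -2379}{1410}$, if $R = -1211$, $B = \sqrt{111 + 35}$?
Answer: $\frac{584}{705} - \frac{\sqrt{146}}{834} \approx 0.81388$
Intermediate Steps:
$B = \sqrt{146} \approx 12.083$
$\frac{B}{-834} + \frac{R - -2379}{1410} = \frac{\sqrt{146}}{-834} + \frac{-1211 - -2379}{1410} = \sqrt{146} \left(- \frac{1}{834}\right) + \left(-1211 + 2379\right) \frac{1}{1410} = - \frac{\sqrt{146}}{834} + 1168 \cdot \frac{1}{1410} = - \frac{\sqrt{146}}{834} + \frac{584}{705} = \frac{584}{705} - \frac{\sqrt{146}}{834}$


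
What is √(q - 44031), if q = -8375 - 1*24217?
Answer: I*√76623 ≈ 276.81*I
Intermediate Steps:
q = -32592 (q = -8375 - 24217 = -32592)
√(q - 44031) = √(-32592 - 44031) = √(-76623) = I*√76623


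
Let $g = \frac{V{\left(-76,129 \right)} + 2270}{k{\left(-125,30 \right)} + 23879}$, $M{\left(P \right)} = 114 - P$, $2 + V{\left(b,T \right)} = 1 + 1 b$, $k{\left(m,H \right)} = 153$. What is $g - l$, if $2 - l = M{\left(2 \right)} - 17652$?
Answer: $- \frac{421567151}{24032} \approx -17542.0$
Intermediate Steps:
$V{\left(b,T \right)} = -1 + b$ ($V{\left(b,T \right)} = -2 + \left(1 + 1 b\right) = -2 + \left(1 + b\right) = -1 + b$)
$g = \frac{2193}{24032}$ ($g = \frac{\left(-1 - 76\right) + 2270}{153 + 23879} = \frac{-77 + 2270}{24032} = 2193 \cdot \frac{1}{24032} = \frac{2193}{24032} \approx 0.091253$)
$l = 17542$ ($l = 2 - \left(\left(114 - 2\right) - 17652\right) = 2 - \left(112 - 17652\right) = 2 - -17540 = 2 + 17540 = 17542$)
$g - l = \frac{2193}{24032} - 17542 = - \frac{421567151}{24032}$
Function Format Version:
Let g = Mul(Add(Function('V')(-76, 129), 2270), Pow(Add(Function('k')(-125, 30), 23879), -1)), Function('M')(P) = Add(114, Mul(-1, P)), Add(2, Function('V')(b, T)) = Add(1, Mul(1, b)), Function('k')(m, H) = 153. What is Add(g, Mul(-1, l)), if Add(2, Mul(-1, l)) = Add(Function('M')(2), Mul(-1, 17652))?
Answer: Rational(-421567151, 24032) ≈ -17542.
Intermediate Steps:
Function('V')(b, T) = Add(-1, b) (Function('V')(b, T) = Add(-2, Add(1, Mul(1, b))) = Add(-2, Add(1, b)) = Add(-1, b))
g = Rational(2193, 24032) (g = Mul(Add(Add(-1, -76), 2270), Pow(Add(153, 23879), -1)) = Mul(Add(-77, 2270), Pow(24032, -1)) = Mul(2193, Rational(1, 24032)) = Rational(2193, 24032) ≈ 0.091253)
l = 17542 (l = Add(2, Mul(-1, Add(Add(114, Mul(-1, 2)), Mul(-1, 17652)))) = Add(2, Mul(-1, Add(Add(114, -2), -17652))) = Add(2, Mul(-1, Add(112, -17652))) = Add(2, Mul(-1, -17540)) = Add(2, 17540) = 17542)
Add(g, Mul(-1, l)) = Add(Rational(2193, 24032), Mul(-1, 17542)) = Add(Rational(2193, 24032), -17542) = Rational(-421567151, 24032)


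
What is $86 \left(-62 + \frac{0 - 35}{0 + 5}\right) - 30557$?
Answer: $-36491$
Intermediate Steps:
$86 \left(-62 + \frac{0 - 35}{0 + 5}\right) - 30557 = 86 \left(-62 - \frac{35}{5}\right) - 30557 = 86 \left(-62 - 7\right) - 30557 = 86 \left(-69\right) - 30557 = -5934 - 30557 = -36491$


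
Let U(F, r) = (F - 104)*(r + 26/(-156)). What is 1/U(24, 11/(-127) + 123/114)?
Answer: -7239/478160 ≈ -0.015139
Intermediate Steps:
U(F, r) = (-104 + F)*(-⅙ + r) (U(F, r) = (-104 + F)*(r + 26*(-1/156)) = (-104 + F)*(r - ⅙) = (-104 + F)*(-⅙ + r))
1/U(24, 11/(-127) + 123/114) = 1/(52/3 - 104*(11/(-127) + 123/114) - ⅙*24 + 24*(11/(-127) + 123/114)) = 1/(52/3 - 104*(11*(-1/127) + 123*(1/114)) - 4 + 24*(11*(-1/127) + 123*(1/114))) = 1/(52/3 - 104*(-11/127 + 41/38) - 4 + 24*(-11/127 + 41/38)) = 1/(52/3 - 104*4789/4826 - 4 + 24*(4789/4826)) = 1/(52/3 - 249028/2413 - 4 + 57468/2413) = 1/(-478160/7239) = -7239/478160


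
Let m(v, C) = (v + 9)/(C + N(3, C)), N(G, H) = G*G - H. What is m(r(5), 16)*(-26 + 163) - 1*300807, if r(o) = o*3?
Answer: -901325/3 ≈ -3.0044e+5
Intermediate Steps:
N(G, H) = G² - H
r(o) = 3*o
m(v, C) = 1 + v/9 (m(v, C) = (v + 9)/(C + (3² - C)) = (9 + v)/(C + (9 - C)) = (9 + v)/9 = (9 + v)*(⅑) = 1 + v/9)
m(r(5), 16)*(-26 + 163) - 1*300807 = (1 + (3*5)/9)*(-26 + 163) - 1*300807 = (1 + (⅑)*15)*137 - 300807 = (1 + 5/3)*137 - 300807 = (8/3)*137 - 300807 = 1096/3 - 300807 = -901325/3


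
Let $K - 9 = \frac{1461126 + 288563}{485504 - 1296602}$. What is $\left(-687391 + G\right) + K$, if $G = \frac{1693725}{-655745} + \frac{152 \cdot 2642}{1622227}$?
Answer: $- \frac{118618091782772321056577}{172563896833437654} \approx -6.8739 \cdot 10^{5}$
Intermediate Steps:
$K = \frac{5550193}{811098}$ ($K = 9 + \frac{1461126 + 288563}{485504 - 1296602} = 9 + \frac{1749689}{-811098} = 9 + 1749689 \left(- \frac{1}{811098}\right) = 9 - \frac{1749689}{811098} = \frac{5550193}{811098} \approx 6.8428$)
$G = - \frac{496853945099}{212753448823}$ ($G = 1693725 \left(- \frac{1}{655745}\right) + 401584 \cdot \frac{1}{1622227} = - \frac{338745}{131149} + \frac{401584}{1622227} = - \frac{496853945099}{212753448823} \approx -2.3354$)
$\left(-687391 + G\right) + K = \left(-687391 - \frac{496853945099}{212753448823}\right) + \frac{5550193}{811098} = - \frac{146245302793835892}{212753448823} + \frac{5550193}{811098} = - \frac{118618091782772321056577}{172563896833437654}$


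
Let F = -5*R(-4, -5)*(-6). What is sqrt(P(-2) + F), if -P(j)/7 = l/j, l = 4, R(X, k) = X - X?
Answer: sqrt(14) ≈ 3.7417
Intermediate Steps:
R(X, k) = 0
F = 0 (F = -5*0*(-6) = 0*(-6) = 0)
P(j) = -28/j
sqrt(P(-2) + F) = sqrt(-28/(-2) + 0) = sqrt(-28*(-1/2) + 0) = sqrt(14 + 0) = sqrt(14)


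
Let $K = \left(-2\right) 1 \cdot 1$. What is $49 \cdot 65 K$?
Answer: $-6370$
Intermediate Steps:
$K = -2$ ($K = \left(-2\right) 1 = -2$)
$49 \cdot 65 K = 49 \cdot 65 \left(-2\right) = 3185 \left(-2\right) = -6370$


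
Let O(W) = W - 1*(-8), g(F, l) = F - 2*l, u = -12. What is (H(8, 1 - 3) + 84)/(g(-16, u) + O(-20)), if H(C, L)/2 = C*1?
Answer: -25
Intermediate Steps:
O(W) = 8 + W (O(W) = W + 8 = 8 + W)
H(C, L) = 2*C (H(C, L) = 2*(C*1) = 2*C)
(H(8, 1 - 3) + 84)/(g(-16, u) + O(-20)) = (2*8 + 84)/((-16 - 2*(-12)) + (8 - 20)) = (16 + 84)/((-16 + 24) - 12) = 100/(8 - 12) = 100/(-4) = 100*(-1/4) = -25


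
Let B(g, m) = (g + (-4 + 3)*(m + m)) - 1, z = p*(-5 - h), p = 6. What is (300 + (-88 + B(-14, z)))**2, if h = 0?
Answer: 66049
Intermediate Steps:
z = -30 (z = 6*(-5 - 1*0) = 6*(-5 + 0) = 6*(-5) = -30)
B(g, m) = -1 + g - 2*m (B(g, m) = (g - 2*m) - 1 = -1 + g - 2*m)
(300 + (-88 + B(-14, z)))**2 = (300 + (-88 + (-1 - 14 - 2*(-30))))**2 = (300 + (-88 + (-1 - 14 + 60)))**2 = (300 + (-88 + 45))**2 = (300 - 43)**2 = 257**2 = 66049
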